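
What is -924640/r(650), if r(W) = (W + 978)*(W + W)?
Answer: -11558/26455 ≈ -0.43689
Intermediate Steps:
r(W) = 2*W*(978 + W) (r(W) = (978 + W)*(2*W) = 2*W*(978 + W))
-924640/r(650) = -924640*1/(1300*(978 + 650)) = -924640/(2*650*1628) = -924640/2116400 = -924640*1/2116400 = -11558/26455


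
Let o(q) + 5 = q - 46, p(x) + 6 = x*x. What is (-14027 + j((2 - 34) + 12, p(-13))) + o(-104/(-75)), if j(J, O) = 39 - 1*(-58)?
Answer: -1048471/75 ≈ -13980.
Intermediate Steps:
p(x) = -6 + x**2 (p(x) = -6 + x*x = -6 + x**2)
o(q) = -51 + q (o(q) = -5 + (q - 46) = -5 + (-46 + q) = -51 + q)
j(J, O) = 97 (j(J, O) = 39 + 58 = 97)
(-14027 + j((2 - 34) + 12, p(-13))) + o(-104/(-75)) = (-14027 + 97) + (-51 - 104/(-75)) = -13930 + (-51 - 104*(-1/75)) = -13930 + (-51 + 104/75) = -13930 - 3721/75 = -1048471/75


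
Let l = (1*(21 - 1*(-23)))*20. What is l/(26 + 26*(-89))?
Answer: -5/13 ≈ -0.38462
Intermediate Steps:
l = 880 (l = (1*(21 + 23))*20 = (1*44)*20 = 44*20 = 880)
l/(26 + 26*(-89)) = 880/(26 + 26*(-89)) = 880/(26 - 2314) = 880/(-2288) = 880*(-1/2288) = -5/13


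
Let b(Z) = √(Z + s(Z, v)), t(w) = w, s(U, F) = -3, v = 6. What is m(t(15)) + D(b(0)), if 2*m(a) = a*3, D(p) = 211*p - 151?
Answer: -257/2 + 211*I*√3 ≈ -128.5 + 365.46*I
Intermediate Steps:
b(Z) = √(-3 + Z) (b(Z) = √(Z - 3) = √(-3 + Z))
D(p) = -151 + 211*p
m(a) = 3*a/2 (m(a) = (a*3)/2 = (3*a)/2 = 3*a/2)
m(t(15)) + D(b(0)) = (3/2)*15 + (-151 + 211*√(-3 + 0)) = 45/2 + (-151 + 211*√(-3)) = 45/2 + (-151 + 211*(I*√3)) = 45/2 + (-151 + 211*I*√3) = -257/2 + 211*I*√3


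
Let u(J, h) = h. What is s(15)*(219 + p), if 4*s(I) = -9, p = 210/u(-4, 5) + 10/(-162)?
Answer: -5284/9 ≈ -587.11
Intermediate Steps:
p = 3397/81 (p = 210/5 + 10/(-162) = 210*(⅕) + 10*(-1/162) = 42 - 5/81 = 3397/81 ≈ 41.938)
s(I) = -9/4 (s(I) = (¼)*(-9) = -9/4)
s(15)*(219 + p) = -9*(219 + 3397/81)/4 = -9/4*21136/81 = -5284/9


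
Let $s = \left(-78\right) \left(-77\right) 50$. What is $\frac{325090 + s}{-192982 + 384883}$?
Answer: $\frac{625390}{191901} \approx 3.2589$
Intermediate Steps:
$s = 300300$ ($s = 6006 \cdot 50 = 300300$)
$\frac{325090 + s}{-192982 + 384883} = \frac{325090 + 300300}{-192982 + 384883} = \frac{625390}{191901}$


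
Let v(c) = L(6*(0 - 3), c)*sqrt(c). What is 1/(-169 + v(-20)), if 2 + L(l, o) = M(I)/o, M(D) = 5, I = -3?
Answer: -676/114649 + 18*I*sqrt(5)/114649 ≈ -0.0058963 + 0.00035106*I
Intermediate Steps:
L(l, o) = -2 + 5/o
v(c) = sqrt(c)*(-2 + 5/c) (v(c) = (-2 + 5/c)*sqrt(c) = sqrt(c)*(-2 + 5/c))
1/(-169 + v(-20)) = 1/(-169 + (5 - 2*(-20))/sqrt(-20)) = 1/(-169 + (-I*sqrt(5)/10)*(5 + 40)) = 1/(-169 - I*sqrt(5)/10*45) = 1/(-169 - 9*I*sqrt(5)/2)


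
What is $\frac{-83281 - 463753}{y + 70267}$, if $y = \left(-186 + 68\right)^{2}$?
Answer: $- \frac{547034}{84191} \approx -6.4975$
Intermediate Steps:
$y = 13924$ ($y = \left(-118\right)^{2} = 13924$)
$\frac{-83281 - 463753}{y + 70267} = \frac{-83281 - 463753}{13924 + 70267} = - \frac{547034}{84191}$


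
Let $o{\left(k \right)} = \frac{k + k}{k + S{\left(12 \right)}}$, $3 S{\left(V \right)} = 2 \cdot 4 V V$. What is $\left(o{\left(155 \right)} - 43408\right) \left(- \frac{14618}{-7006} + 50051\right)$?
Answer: $- \frac{4102265719201124}{1888117} \approx -2.1727 \cdot 10^{9}$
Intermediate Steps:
$S{\left(V \right)} = \frac{8 V^{2}}{3}$ ($S{\left(V \right)} = \frac{2 \cdot 4 V V}{3} = \frac{8 V V}{3} = \frac{8 V^{2}}{3}$)
$o{\left(k \right)} = \frac{2 k}{384 + k}$ ($o{\left(k \right)} = \frac{k + k}{k + \frac{8 \cdot 12^{2}}{3}} = \frac{2 k}{k + \frac{8}{3} \cdot 144} = \frac{2 k}{k + 384} = \frac{2 k}{384 + k}$)
$\left(o{\left(155 \right)} - 43408\right) \left(- \frac{14618}{-7006} + 50051\right) = \left(2 \cdot 155 \frac{1}{384 + 155} - 43408\right) \left(- \frac{14618}{-7006} + 50051\right) = \left(2 \cdot 155 \cdot \frac{1}{539} - 43408\right) \left(\left(-14618\right) \left(- \frac{1}{7006}\right) + 50051\right) = \left(2 \cdot 155 \cdot \frac{1}{539} - 43408\right) \left(\frac{7309}{3503} + 50051\right) = \left(\frac{310}{539} - 43408\right) \frac{175335962}{3503} = \left(- \frac{23396602}{539}\right) \frac{175335962}{3503} = - \frac{4102265719201124}{1888117}$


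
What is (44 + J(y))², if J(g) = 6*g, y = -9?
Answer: 100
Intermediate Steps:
(44 + J(y))² = (44 + 6*(-9))² = (44 - 54)² = (-10)² = 100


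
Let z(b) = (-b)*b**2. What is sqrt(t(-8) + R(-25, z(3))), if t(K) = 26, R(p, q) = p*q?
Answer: sqrt(701) ≈ 26.476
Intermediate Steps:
z(b) = -b**3
sqrt(t(-8) + R(-25, z(3))) = sqrt(26 - (-25)*3**3) = sqrt(26 - (-25)*27) = sqrt(26 - 25*(-27)) = sqrt(26 + 675) = sqrt(701)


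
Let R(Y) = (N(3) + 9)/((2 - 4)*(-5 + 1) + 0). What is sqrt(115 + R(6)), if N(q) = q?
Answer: sqrt(466)/2 ≈ 10.794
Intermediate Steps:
R(Y) = 3/2 (R(Y) = (3 + 9)/((2 - 4)*(-5 + 1) + 0) = 12/(-2*(-4) + 0) = 12/(8 + 0) = 12/8 = 12*(1/8) = 3/2)
sqrt(115 + R(6)) = sqrt(115 + 3/2) = sqrt(233/2) = sqrt(466)/2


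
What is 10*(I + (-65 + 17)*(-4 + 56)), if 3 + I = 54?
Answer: -24450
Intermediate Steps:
I = 51 (I = -3 + 54 = 51)
10*(I + (-65 + 17)*(-4 + 56)) = 10*(51 + (-65 + 17)*(-4 + 56)) = 10*(51 - 48*52) = 10*(51 - 2496) = 10*(-2445) = -24450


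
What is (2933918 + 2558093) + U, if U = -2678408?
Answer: 2813603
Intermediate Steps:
(2933918 + 2558093) + U = (2933918 + 2558093) - 2678408 = 5492011 - 2678408 = 2813603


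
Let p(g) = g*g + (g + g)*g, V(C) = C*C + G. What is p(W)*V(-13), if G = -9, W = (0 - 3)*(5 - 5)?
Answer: 0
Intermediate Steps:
W = 0 (W = -3*0 = 0)
V(C) = -9 + C**2 (V(C) = C*C - 9 = C**2 - 9 = -9 + C**2)
p(g) = 3*g**2 (p(g) = g**2 + (2*g)*g = g**2 + 2*g**2 = 3*g**2)
p(W)*V(-13) = (3*0**2)*(-9 + (-13)**2) = (3*0)*(-9 + 169) = 0*160 = 0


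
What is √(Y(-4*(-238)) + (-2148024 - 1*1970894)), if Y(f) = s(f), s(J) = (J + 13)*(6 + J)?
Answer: 4*I*√199653 ≈ 1787.3*I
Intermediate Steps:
s(J) = (6 + J)*(13 + J) (s(J) = (13 + J)*(6 + J) = (6 + J)*(13 + J))
Y(f) = 78 + f² + 19*f
√(Y(-4*(-238)) + (-2148024 - 1*1970894)) = √((78 + (-4*(-238))² + 19*(-4*(-238))) + (-2148024 - 1*1970894)) = √((78 + 952² + 19*952) + (-2148024 - 1970894)) = √((78 + 906304 + 18088) - 4118918) = √(924470 - 4118918) = √(-3194448) = 4*I*√199653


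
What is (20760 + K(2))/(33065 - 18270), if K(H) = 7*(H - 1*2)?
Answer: 4152/2959 ≈ 1.4032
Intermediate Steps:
K(H) = -14 + 7*H (K(H) = 7*(H - 2) = 7*(-2 + H) = -14 + 7*H)
(20760 + K(2))/(33065 - 18270) = (20760 + (-14 + 7*2))/(33065 - 18270) = (20760 + (-14 + 14))/14795 = (20760 + 0)*(1/14795) = 20760*(1/14795) = 4152/2959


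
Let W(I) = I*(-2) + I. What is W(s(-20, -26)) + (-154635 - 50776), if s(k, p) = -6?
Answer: -205405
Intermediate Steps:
W(I) = -I (W(I) = -2*I + I = -I)
W(s(-20, -26)) + (-154635 - 50776) = -1*(-6) + (-154635 - 50776) = 6 - 205411 = -205405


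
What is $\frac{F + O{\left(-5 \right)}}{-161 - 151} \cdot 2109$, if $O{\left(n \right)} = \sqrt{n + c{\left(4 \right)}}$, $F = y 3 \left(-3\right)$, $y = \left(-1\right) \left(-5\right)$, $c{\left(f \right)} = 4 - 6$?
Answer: $\frac{31635}{104} - \frac{703 i \sqrt{7}}{104} \approx 304.18 - 17.884 i$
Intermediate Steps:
$c{\left(f \right)} = -2$ ($c{\left(f \right)} = 4 - 6 = -2$)
$y = 5$
$F = -45$ ($F = 5 \cdot 3 \left(-3\right) = 15 \left(-3\right) = -45$)
$O{\left(n \right)} = \sqrt{-2 + n}$ ($O{\left(n \right)} = \sqrt{n - 2} = \sqrt{-2 + n}$)
$\frac{F + O{\left(-5 \right)}}{-161 - 151} \cdot 2109 = \frac{-45 + \sqrt{-2 - 5}}{-161 - 151} \cdot 2109 = \frac{-45 + \sqrt{-7}}{-312} \cdot 2109 = \left(-45 + i \sqrt{7}\right) \left(- \frac{1}{312}\right) 2109 = \left(\frac{15}{104} - \frac{i \sqrt{7}}{312}\right) 2109 = \frac{31635}{104} - \frac{703 i \sqrt{7}}{104}$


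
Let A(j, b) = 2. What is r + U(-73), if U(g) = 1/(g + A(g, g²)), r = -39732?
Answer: -2820973/71 ≈ -39732.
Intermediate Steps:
U(g) = 1/(2 + g) (U(g) = 1/(g + 2) = 1/(2 + g))
r + U(-73) = -39732 + 1/(2 - 73) = -39732 + 1/(-71) = -39732 - 1/71 = -2820973/71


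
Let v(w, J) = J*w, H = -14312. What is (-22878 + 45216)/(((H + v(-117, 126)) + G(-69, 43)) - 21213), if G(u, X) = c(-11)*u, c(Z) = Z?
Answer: -11169/24754 ≈ -0.45120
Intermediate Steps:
G(u, X) = -11*u
(-22878 + 45216)/(((H + v(-117, 126)) + G(-69, 43)) - 21213) = (-22878 + 45216)/(((-14312 + 126*(-117)) - 11*(-69)) - 21213) = 22338/(((-14312 - 14742) + 759) - 21213) = 22338/((-29054 + 759) - 21213) = 22338/(-28295 - 21213) = 22338/(-49508) = 22338*(-1/49508) = -11169/24754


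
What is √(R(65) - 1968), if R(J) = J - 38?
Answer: I*√1941 ≈ 44.057*I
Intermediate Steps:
R(J) = -38 + J
√(R(65) - 1968) = √((-38 + 65) - 1968) = √(27 - 1968) = √(-1941) = I*√1941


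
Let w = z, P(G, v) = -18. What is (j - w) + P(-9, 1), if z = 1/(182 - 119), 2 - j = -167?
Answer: 9512/63 ≈ 150.98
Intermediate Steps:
j = 169 (j = 2 - 1*(-167) = 2 + 167 = 169)
z = 1/63 ≈ 0.015873
w = 1/63 ≈ 0.015873
(j - w) + P(-9, 1) = (169 - 1*1/63) - 18 = (169 - 1/63) - 18 = 10646/63 - 18 = 9512/63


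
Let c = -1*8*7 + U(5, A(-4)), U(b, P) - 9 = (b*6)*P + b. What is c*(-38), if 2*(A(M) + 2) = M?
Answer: 6156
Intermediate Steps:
A(M) = -2 + M/2
U(b, P) = 9 + b + 6*P*b (U(b, P) = 9 + ((b*6)*P + b) = 9 + ((6*b)*P + b) = 9 + (6*P*b + b) = 9 + (b + 6*P*b) = 9 + b + 6*P*b)
c = -162 (c = -1*8*7 + (9 + 5 + 6*(-2 + (½)*(-4))*5) = -8*7 + (9 + 5 + 6*(-2 - 2)*5) = -56 + (9 + 5 + 6*(-4)*5) = -56 + (9 + 5 - 120) = -56 - 106 = -162)
c*(-38) = -162*(-38) = 6156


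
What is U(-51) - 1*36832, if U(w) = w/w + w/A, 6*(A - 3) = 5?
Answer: -847419/23 ≈ -36844.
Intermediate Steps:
A = 23/6 (A = 3 + (⅙)*5 = 3 + ⅚ = 23/6 ≈ 3.8333)
U(w) = 1 + 6*w/23 (U(w) = w/w + w/(23/6) = 1 + w*(6/23) = 1 + 6*w/23)
U(-51) - 1*36832 = (1 + (6/23)*(-51)) - 1*36832 = (1 - 306/23) - 36832 = -283/23 - 36832 = -847419/23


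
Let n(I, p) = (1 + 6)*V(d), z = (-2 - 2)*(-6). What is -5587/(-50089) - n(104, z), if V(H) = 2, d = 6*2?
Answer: -695659/50089 ≈ -13.888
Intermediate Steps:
z = 24 (z = -4*(-6) = 24)
d = 12
n(I, p) = 14 (n(I, p) = (1 + 6)*2 = 7*2 = 14)
-5587/(-50089) - n(104, z) = -5587/(-50089) - 1*14 = -5587*(-1/50089) - 14 = 5587/50089 - 14 = -695659/50089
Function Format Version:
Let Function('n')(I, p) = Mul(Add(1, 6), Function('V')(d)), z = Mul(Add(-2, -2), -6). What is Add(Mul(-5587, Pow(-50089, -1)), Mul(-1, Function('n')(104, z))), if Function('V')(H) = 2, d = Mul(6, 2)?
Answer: Rational(-695659, 50089) ≈ -13.888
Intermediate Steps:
z = 24 (z = Mul(-4, -6) = 24)
d = 12
Function('n')(I, p) = 14 (Function('n')(I, p) = Mul(Add(1, 6), 2) = Mul(7, 2) = 14)
Add(Mul(-5587, Pow(-50089, -1)), Mul(-1, Function('n')(104, z))) = Add(Mul(-5587, Pow(-50089, -1)), Mul(-1, 14)) = Add(Mul(-5587, Rational(-1, 50089)), -14) = Add(Rational(5587, 50089), -14) = Rational(-695659, 50089)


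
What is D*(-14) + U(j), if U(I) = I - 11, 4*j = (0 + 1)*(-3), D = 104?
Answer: -5871/4 ≈ -1467.8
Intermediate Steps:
j = -¾ (j = ((0 + 1)*(-3))/4 = (1*(-3))/4 = (¼)*(-3) = -¾ ≈ -0.75000)
U(I) = -11 + I
D*(-14) + U(j) = 104*(-14) + (-11 - ¾) = -1456 - 47/4 = -5871/4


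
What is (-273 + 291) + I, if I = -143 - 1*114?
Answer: -239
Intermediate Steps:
I = -257 (I = -143 - 114 = -257)
(-273 + 291) + I = (-273 + 291) - 257 = 18 - 257 = -239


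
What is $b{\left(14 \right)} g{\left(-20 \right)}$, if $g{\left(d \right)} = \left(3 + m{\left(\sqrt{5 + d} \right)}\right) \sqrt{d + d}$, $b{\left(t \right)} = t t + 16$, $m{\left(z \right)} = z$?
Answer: $- 2120 \sqrt{6} + 1272 i \sqrt{10} \approx -5192.9 + 4022.4 i$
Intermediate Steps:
$b{\left(t \right)} = 16 + t^{2}$ ($b{\left(t \right)} = t^{2} + 16 = 16 + t^{2}$)
$g{\left(d \right)} = \sqrt{2} \sqrt{d} \left(3 + \sqrt{5 + d}\right)$ ($g{\left(d \right)} = \left(3 + \sqrt{5 + d}\right) \sqrt{d + d} = \left(3 + \sqrt{5 + d}\right) \sqrt{2 d} = \left(3 + \sqrt{5 + d}\right) \sqrt{2} \sqrt{d} = \sqrt{2} \sqrt{d} \left(3 + \sqrt{5 + d}\right)$)
$b{\left(14 \right)} g{\left(-20 \right)} = \left(16 + 14^{2}\right) \sqrt{2} \sqrt{-20} \left(3 + \sqrt{5 - 20}\right) = \left(16 + 196\right) \sqrt{2} \cdot 2 i \sqrt{5} \left(3 + \sqrt{-15}\right) = 212 \sqrt{2} \cdot 2 i \sqrt{5} \left(3 + i \sqrt{15}\right) = 212 \cdot 2 i \sqrt{10} \left(3 + i \sqrt{15}\right) = 424 i \sqrt{10} \left(3 + i \sqrt{15}\right)$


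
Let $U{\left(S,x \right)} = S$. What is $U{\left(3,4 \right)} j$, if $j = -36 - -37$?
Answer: $3$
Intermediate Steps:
$j = 1$ ($j = -36 + 37 = 1$)
$U{\left(3,4 \right)} j = 3 \cdot 1 = 3$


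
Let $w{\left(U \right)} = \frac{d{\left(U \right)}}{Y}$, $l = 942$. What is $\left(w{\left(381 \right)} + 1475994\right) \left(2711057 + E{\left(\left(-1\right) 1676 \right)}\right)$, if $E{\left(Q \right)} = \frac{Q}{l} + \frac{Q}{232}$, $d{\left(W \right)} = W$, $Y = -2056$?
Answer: $\frac{74915641077692011653}{18721936} \approx 4.0015 \cdot 10^{12}$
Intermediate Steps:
$w{\left(U \right)} = - \frac{U}{2056}$ ($w{\left(U \right)} = \frac{U}{-2056} = U \left(- \frac{1}{2056}\right) = - \frac{U}{2056}$)
$E{\left(Q \right)} = \frac{587 Q}{109272}$ ($E{\left(Q \right)} = \frac{Q}{942} + \frac{Q}{232} = \frac{587 Q}{109272}$)
$\left(w{\left(381 \right)} + 1475994\right) \left(2711057 + E{\left(\left(-1\right) 1676 \right)}\right) = \left(\left(- \frac{1}{2056}\right) 381 + 1475994\right) \left(2711057 + \frac{587 \left(\left(-1\right) 1676\right)}{109272}\right) = \left(- \frac{381}{2056} + 1475994\right) \left(2711057 + \frac{587}{109272} \left(-1676\right)\right) = \frac{3034643283 \left(2711057 - \frac{245953}{27318}\right)}{2056} = \frac{3034643283}{2056} \cdot \frac{74060409173}{27318} = \frac{74915641077692011653}{18721936}$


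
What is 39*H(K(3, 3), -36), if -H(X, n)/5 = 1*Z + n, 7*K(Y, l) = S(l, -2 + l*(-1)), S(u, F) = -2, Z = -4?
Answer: 7800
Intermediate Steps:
K(Y, l) = -2/7 (K(Y, l) = (⅐)*(-2) = -2/7)
H(X, n) = 20 - 5*n (H(X, n) = -5*(1*(-4) + n) = -5*(-4 + n) = 20 - 5*n)
39*H(K(3, 3), -36) = 39*(20 - 5*(-36)) = 39*(20 + 180) = 39*200 = 7800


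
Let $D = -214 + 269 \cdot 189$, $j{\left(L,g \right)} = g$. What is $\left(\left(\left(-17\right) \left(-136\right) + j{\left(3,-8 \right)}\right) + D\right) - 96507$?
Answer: $-43576$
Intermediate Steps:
$D = 50627$ ($D = -214 + 50841 = 50627$)
$\left(\left(\left(-17\right) \left(-136\right) + j{\left(3,-8 \right)}\right) + D\right) - 96507 = \left(\left(\left(-17\right) \left(-136\right) - 8\right) + 50627\right) - 96507 = \left(\left(2312 - 8\right) + 50627\right) - 96507 = \left(2304 + 50627\right) - 96507 = 52931 - 96507 = -43576$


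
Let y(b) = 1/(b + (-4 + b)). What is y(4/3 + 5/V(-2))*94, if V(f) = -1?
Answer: -141/17 ≈ -8.2941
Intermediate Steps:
y(b) = 1/(-4 + 2*b)
y(4/3 + 5/V(-2))*94 = (1/(2*(-2 + (4/3 + 5/(-1)))))*94 = (1/(2*(-2 + (4*(⅓) + 5*(-1)))))*94 = (1/(2*(-2 + (4/3 - 5))))*94 = (1/(2*(-2 - 11/3)))*94 = (1/(2*(-17/3)))*94 = ((½)*(-3/17))*94 = -3/34*94 = -141/17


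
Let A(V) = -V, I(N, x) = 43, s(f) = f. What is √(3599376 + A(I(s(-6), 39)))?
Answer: √3599333 ≈ 1897.2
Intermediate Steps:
√(3599376 + A(I(s(-6), 39))) = √(3599376 - 1*43) = √(3599376 - 43) = √3599333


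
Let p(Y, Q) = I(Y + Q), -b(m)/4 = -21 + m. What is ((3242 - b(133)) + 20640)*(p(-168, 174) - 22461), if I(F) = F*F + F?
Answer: -545454270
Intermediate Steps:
b(m) = 84 - 4*m (b(m) = -4*(-21 + m) = 84 - 4*m)
I(F) = F + F² (I(F) = F² + F = F + F²)
p(Y, Q) = (Q + Y)*(1 + Q + Y) (p(Y, Q) = (Y + Q)*(1 + (Y + Q)) = (Q + Y)*(1 + (Q + Y)) = (Q + Y)*(1 + Q + Y))
((3242 - b(133)) + 20640)*(p(-168, 174) - 22461) = ((3242 - (84 - 4*133)) + 20640)*((174 - 168)*(1 + 174 - 168) - 22461) = ((3242 - (84 - 532)) + 20640)*(6*7 - 22461) = ((3242 - 1*(-448)) + 20640)*(42 - 22461) = ((3242 + 448) + 20640)*(-22419) = (3690 + 20640)*(-22419) = 24330*(-22419) = -545454270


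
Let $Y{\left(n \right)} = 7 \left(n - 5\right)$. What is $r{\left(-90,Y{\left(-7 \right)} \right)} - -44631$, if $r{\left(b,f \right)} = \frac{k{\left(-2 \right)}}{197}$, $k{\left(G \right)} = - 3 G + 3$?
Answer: $\frac{8792316}{197} \approx 44631.0$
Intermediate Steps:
$k{\left(G \right)} = 3 - 3 G$
$Y{\left(n \right)} = -35 + 7 n$ ($Y{\left(n \right)} = 7 \left(-5 + n\right) = -35 + 7 n$)
$r{\left(b,f \right)} = \frac{9}{197}$ ($r{\left(b,f \right)} = \frac{3 - -6}{197} = \left(3 + 6\right) \frac{1}{197} = 9 \cdot \frac{1}{197} = \frac{9}{197}$)
$r{\left(-90,Y{\left(-7 \right)} \right)} - -44631 = \frac{9}{197} - -44631 = \frac{9}{197} + 44631 = \frac{8792316}{197}$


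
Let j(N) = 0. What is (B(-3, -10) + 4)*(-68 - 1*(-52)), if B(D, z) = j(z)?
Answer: -64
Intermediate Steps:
B(D, z) = 0
(B(-3, -10) + 4)*(-68 - 1*(-52)) = (0 + 4)*(-68 - 1*(-52)) = 4*(-68 + 52) = 4*(-16) = -64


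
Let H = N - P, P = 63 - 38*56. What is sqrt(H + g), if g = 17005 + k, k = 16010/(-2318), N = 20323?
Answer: sqrt(52906590638)/1159 ≈ 198.46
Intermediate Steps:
k = -8005/1159 (k = 16010*(-1/2318) = -8005/1159 ≈ -6.9068)
P = -2065 (P = 63 - 2128 = -2065)
g = 19700790/1159 (g = 17005 - 8005/1159 = 19700790/1159 ≈ 16998.)
H = 22388 (H = 20323 - 1*(-2065) = 20323 + 2065 = 22388)
sqrt(H + g) = sqrt(22388 + 19700790/1159) = sqrt(45648482/1159) = sqrt(52906590638)/1159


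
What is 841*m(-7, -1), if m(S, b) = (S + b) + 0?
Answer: -6728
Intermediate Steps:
m(S, b) = S + b
841*m(-7, -1) = 841*(-7 - 1) = 841*(-8) = -6728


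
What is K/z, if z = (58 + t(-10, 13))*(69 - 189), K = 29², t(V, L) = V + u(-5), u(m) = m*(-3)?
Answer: -841/7560 ≈ -0.11124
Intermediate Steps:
u(m) = -3*m
t(V, L) = 15 + V (t(V, L) = V - 3*(-5) = V + 15 = 15 + V)
K = 841
z = -7560 (z = (58 + (15 - 10))*(69 - 189) = (58 + 5)*(-120) = 63*(-120) = -7560)
K/z = 841/(-7560) = 841*(-1/7560) = -841/7560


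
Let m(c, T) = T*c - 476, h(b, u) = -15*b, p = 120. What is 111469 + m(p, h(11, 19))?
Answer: 91193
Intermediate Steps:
m(c, T) = -476 + T*c
111469 + m(p, h(11, 19)) = 111469 + (-476 - 15*11*120) = 111469 + (-476 - 165*120) = 111469 + (-476 - 19800) = 111469 - 20276 = 91193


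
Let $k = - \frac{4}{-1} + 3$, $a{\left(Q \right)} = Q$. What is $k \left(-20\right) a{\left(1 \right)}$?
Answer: $-140$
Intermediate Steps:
$k = 7$ ($k = \left(-4\right) \left(-1\right) + 3 = 4 + 3 = 7$)
$k \left(-20\right) a{\left(1 \right)} = 7 \left(-20\right) 1 = \left(-140\right) 1 = -140$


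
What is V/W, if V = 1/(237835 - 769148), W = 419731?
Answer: -1/223008536803 ≈ -4.4841e-12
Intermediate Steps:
V = -1/531313 (V = 1/(-531313) = -1/531313 ≈ -1.8821e-6)
V/W = -1/531313/419731 = -1/531313*1/419731 = -1/223008536803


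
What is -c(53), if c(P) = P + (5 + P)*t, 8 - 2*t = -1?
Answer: -314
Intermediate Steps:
t = 9/2 (t = 4 - ½*(-1) = 4 + ½ = 9/2 ≈ 4.5000)
c(P) = 45/2 + 11*P/2 (c(P) = P + (5 + P)*(9/2) = P + (45/2 + 9*P/2) = 45/2 + 11*P/2)
-c(53) = -(45/2 + (11/2)*53) = -(45/2 + 583/2) = -1*314 = -314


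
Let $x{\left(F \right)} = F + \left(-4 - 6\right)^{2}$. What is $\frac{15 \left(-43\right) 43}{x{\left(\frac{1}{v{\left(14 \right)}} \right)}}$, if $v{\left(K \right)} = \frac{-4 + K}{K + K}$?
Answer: $- \frac{138675}{514} \approx -269.8$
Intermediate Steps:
$v{\left(K \right)} = \frac{-4 + K}{2 K}$
$x{\left(F \right)} = 100 + F$ ($x{\left(F \right)} = F + \left(-10\right)^{2} = F + 100 = 100 + F$)
$\frac{15 \left(-43\right) 43}{x{\left(\frac{1}{v{\left(14 \right)}} \right)}} = \frac{15 \left(-43\right) 43}{100 + \frac{1}{\frac{1}{2} \cdot \frac{1}{14} \left(-4 + 14\right)}} = \frac{\left(-645\right) 43}{100 + \frac{1}{\frac{1}{2} \cdot \frac{1}{14} \cdot 10}} = - \frac{27735}{100 + \frac{1}{\frac{5}{14}}} = - \frac{27735}{100 + \frac{14}{5}} = - \frac{27735}{\frac{514}{5}} = \left(-27735\right) \frac{5}{514} = - \frac{138675}{514}$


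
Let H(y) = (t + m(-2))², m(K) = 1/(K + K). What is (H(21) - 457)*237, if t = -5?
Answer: -1628427/16 ≈ -1.0178e+5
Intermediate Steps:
m(K) = 1/(2*K)
H(y) = 441/16 (H(y) = (-5 + (½)/(-2))² = (-5 + (½)*(-½))² = (-5 - ¼)² = (-21/4)² = 441/16)
(H(21) - 457)*237 = (441/16 - 457)*237 = -6871/16*237 = -1628427/16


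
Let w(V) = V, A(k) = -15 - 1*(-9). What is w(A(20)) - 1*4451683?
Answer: -4451689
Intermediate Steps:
A(k) = -6 (A(k) = -15 + 9 = -6)
w(A(20)) - 1*4451683 = -6 - 1*4451683 = -6 - 4451683 = -4451689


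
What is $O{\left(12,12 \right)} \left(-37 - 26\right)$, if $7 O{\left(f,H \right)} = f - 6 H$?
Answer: $540$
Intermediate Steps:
$O{\left(f,H \right)} = - \frac{6 H}{7} + \frac{f}{7}$ ($O{\left(f,H \right)} = \frac{f - 6 H}{7} = - \frac{6 H}{7} + \frac{f}{7}$)
$O{\left(12,12 \right)} \left(-37 - 26\right) = \left(\left(- \frac{6}{7}\right) 12 + \frac{1}{7} \cdot 12\right) \left(-37 - 26\right) = \left(- \frac{72}{7} + \frac{12}{7}\right) \left(-63\right) = \left(- \frac{60}{7}\right) \left(-63\right) = 540$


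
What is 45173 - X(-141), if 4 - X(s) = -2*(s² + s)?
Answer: 5689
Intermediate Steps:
X(s) = 4 + 2*s + 2*s² (X(s) = 4 - (-2)*(s² + s) = 4 - (-2)*(s + s²) = 4 - (-2*s - 2*s²) = 4 + (2*s + 2*s²) = 4 + 2*s + 2*s²)
45173 - X(-141) = 45173 - (4 + 2*(-141) + 2*(-141)²) = 45173 - (4 - 282 + 2*19881) = 45173 - (4 - 282 + 39762) = 45173 - 1*39484 = 45173 - 39484 = 5689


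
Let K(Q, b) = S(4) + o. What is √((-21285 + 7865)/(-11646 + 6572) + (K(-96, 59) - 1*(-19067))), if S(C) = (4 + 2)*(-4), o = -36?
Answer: √122353088853/2537 ≈ 137.88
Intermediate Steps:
S(C) = -24 (S(C) = 6*(-4) = -24)
K(Q, b) = -60 (K(Q, b) = -24 - 36 = -60)
√((-21285 + 7865)/(-11646 + 6572) + (K(-96, 59) - 1*(-19067))) = √((-21285 + 7865)/(-11646 + 6572) + (-60 - 1*(-19067))) = √(-13420/(-5074) + (-60 + 19067)) = √(-13420*(-1/5074) + 19007) = √(6710/2537 + 19007) = √(48227469/2537) = √122353088853/2537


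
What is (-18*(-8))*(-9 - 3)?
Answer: -1728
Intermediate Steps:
(-18*(-8))*(-9 - 3) = 144*(-12) = -1728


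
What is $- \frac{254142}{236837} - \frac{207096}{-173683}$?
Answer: $\frac{4907850366}{41134560671} \approx 0.11931$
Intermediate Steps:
$- \frac{254142}{236837} - \frac{207096}{-173683} = \left(-254142\right) \frac{1}{236837} - - \frac{207096}{173683} = - \frac{254142}{236837} + \frac{207096}{173683} = \frac{4907850366}{41134560671}$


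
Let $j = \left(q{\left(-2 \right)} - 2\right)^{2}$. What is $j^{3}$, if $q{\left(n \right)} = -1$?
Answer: $729$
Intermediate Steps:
$j = 9$ ($j = \left(-1 - 2\right)^{2} = \left(-3\right)^{2} = 9$)
$j^{3} = 9^{3} = 729$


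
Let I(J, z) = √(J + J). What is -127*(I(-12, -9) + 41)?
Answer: -5207 - 254*I*√6 ≈ -5207.0 - 622.17*I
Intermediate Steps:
I(J, z) = √2*√J (I(J, z) = √(2*J) = √2*√J)
-127*(I(-12, -9) + 41) = -127*(√2*√(-12) + 41) = -127*(√2*(2*I*√3) + 41) = -127*(2*I*√6 + 41) = -127*(41 + 2*I*√6) = -(5207 + 254*I*√6) = -5207 - 254*I*√6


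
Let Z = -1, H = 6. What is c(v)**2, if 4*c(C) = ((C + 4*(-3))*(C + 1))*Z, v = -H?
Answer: 2025/4 ≈ 506.25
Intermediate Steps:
v = -6 (v = -1*6 = -6)
c(C) = -(1 + C)*(-12 + C)/4 (c(C) = (((C + 4*(-3))*(C + 1))*(-1))/4 = (((C - 12)*(1 + C))*(-1))/4 = (((-12 + C)*(1 + C))*(-1))/4 = (((1 + C)*(-12 + C))*(-1))/4 = (-(1 + C)*(-12 + C))/4 = -(1 + C)*(-12 + C)/4)
c(v)**2 = (3 - 1/4*(-6)**2 + (11/4)*(-6))**2 = (3 - 1/4*36 - 33/2)**2 = (3 - 9 - 33/2)**2 = (-45/2)**2 = 2025/4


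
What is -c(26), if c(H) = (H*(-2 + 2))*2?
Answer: 0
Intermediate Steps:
c(H) = 0 (c(H) = (H*0)*2 = 0*2 = 0)
-c(26) = -1*0 = 0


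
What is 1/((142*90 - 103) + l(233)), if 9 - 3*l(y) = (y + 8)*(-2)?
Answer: 3/38522 ≈ 7.7878e-5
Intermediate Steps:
l(y) = 25/3 + 2*y/3 (l(y) = 3 - (y + 8)*(-2)/3 = 3 - (8 + y)*(-2)/3 = 3 - (-16 - 2*y)/3 = 3 + (16/3 + 2*y/3) = 25/3 + 2*y/3)
1/((142*90 - 103) + l(233)) = 1/((142*90 - 103) + (25/3 + (2/3)*233)) = 1/((12780 - 103) + (25/3 + 466/3)) = 1/(12677 + 491/3) = 1/(38522/3) = 3/38522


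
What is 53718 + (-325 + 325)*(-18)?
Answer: 53718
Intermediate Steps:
53718 + (-325 + 325)*(-18) = 53718 + 0*(-18) = 53718 + 0 = 53718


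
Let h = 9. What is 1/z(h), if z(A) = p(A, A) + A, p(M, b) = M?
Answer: 1/18 ≈ 0.055556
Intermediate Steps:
z(A) = 2*A (z(A) = A + A = 2*A)
1/z(h) = 1/(2*9) = 1/18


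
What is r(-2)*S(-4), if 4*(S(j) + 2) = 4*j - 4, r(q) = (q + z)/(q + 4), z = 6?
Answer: -14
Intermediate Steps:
r(q) = (6 + q)/(4 + q) (r(q) = (q + 6)/(q + 4) = (6 + q)/(4 + q))
S(j) = -3 + j (S(j) = -2 + (4*j - 4)/4 = -2 + (-4 + 4*j)/4 = -2 + (-1 + j) = -3 + j)
r(-2)*S(-4) = ((6 - 2)/(4 - 2))*(-3 - 4) = (4/2)*(-7) = ((1/2)*4)*(-7) = 2*(-7) = -14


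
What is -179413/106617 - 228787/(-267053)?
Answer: -23520196310/28472389701 ≈ -0.82607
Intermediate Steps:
-179413/106617 - 228787/(-267053) = -179413*1/106617 - 228787*(-1/267053) = -179413/106617 + 228787/267053 = -23520196310/28472389701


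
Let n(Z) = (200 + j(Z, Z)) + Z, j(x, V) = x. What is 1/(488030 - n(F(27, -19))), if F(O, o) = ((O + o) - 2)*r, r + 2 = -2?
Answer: 1/487878 ≈ 2.0497e-6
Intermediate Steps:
r = -4 (r = -2 - 2 = -4)
F(O, o) = 8 - 4*O - 4*o (F(O, o) = ((O + o) - 2)*(-4) = (-2 + O + o)*(-4) = 8 - 4*O - 4*o)
n(Z) = 200 + 2*Z (n(Z) = (200 + Z) + Z = 200 + 2*Z)
1/(488030 - n(F(27, -19))) = 1/(488030 - (200 + 2*(8 - 4*27 - 4*(-19)))) = 1/(488030 - (200 + 2*(8 - 108 + 76))) = 1/(488030 - (200 + 2*(-24))) = 1/(488030 - (200 - 48)) = 1/(488030 - 1*152) = 1/(488030 - 152) = 1/487878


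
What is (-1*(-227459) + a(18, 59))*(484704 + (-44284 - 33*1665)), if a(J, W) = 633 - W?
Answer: 87901020675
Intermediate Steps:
(-1*(-227459) + a(18, 59))*(484704 + (-44284 - 33*1665)) = (-1*(-227459) + (633 - 1*59))*(484704 + (-44284 - 33*1665)) = (227459 + (633 - 59))*(484704 + (-44284 - 1*54945)) = (227459 + 574)*(484704 + (-44284 - 54945)) = 228033*(484704 - 99229) = 228033*385475 = 87901020675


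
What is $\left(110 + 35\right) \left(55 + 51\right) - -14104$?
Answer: $29474$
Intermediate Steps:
$\left(110 + 35\right) \left(55 + 51\right) - -14104 = 145 \cdot 106 + 14104 = 15370 + 14104 = 29474$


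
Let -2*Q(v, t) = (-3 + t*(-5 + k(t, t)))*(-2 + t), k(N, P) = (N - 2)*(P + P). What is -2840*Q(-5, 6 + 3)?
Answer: 10794840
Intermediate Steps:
k(N, P) = 2*P*(-2 + N) (k(N, P) = (-2 + N)*(2*P) = 2*P*(-2 + N))
Q(v, t) = -(-3 + t*(-5 + 2*t*(-2 + t)))*(-2 + t)/2
-2840*Q(-5, 6 + 3) = -2840*(-3 - (6 + 3)**4 + 4*(6 + 3)**3 - 7*(6 + 3)/2 - 3*(6 + 3)**2/2) = -2840*(-3 - 1*9**4 + 4*9**3 - 7/2*9 - 3/2*9**2) = -2840*(-3 - 1*6561 + 4*729 - 63/2 - 3/2*81) = -2840*(-3 - 6561 + 2916 - 63/2 - 243/2) = -2840*(-3801) = 10794840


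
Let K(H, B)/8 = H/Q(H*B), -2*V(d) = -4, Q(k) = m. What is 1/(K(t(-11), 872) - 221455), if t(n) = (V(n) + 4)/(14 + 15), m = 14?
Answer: -203/44955341 ≈ -4.5156e-6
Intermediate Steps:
Q(k) = 14
V(d) = 2 (V(d) = -½*(-4) = 2)
t(n) = 6/29 (t(n) = (2 + 4)/(14 + 15) = 6/29)
K(H, B) = 4*H/7 (K(H, B) = 8*(H/14) = 4*H/7)
1/(K(t(-11), 872) - 221455) = 1/((4/7)*(6/29) - 221455) = 1/(24/203 - 221455) = 1/(-44955341/203) = -203/44955341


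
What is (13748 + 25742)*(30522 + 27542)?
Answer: 2292947360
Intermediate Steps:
(13748 + 25742)*(30522 + 27542) = 39490*58064 = 2292947360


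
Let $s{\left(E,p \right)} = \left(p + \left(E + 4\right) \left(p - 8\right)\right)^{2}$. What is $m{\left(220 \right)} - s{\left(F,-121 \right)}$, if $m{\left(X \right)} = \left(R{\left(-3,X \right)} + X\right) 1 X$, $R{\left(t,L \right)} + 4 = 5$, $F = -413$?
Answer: $-2770920980$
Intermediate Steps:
$R{\left(t,L \right)} = 1$ ($R{\left(t,L \right)} = -4 + 5 = 1$)
$s{\left(E,p \right)} = \left(p + \left(-8 + p\right) \left(4 + E\right)\right)^{2}$ ($s{\left(E,p \right)} = \left(p + \left(4 + E\right) \left(-8 + p\right)\right)^{2} = \left(p + \left(-8 + p\right) \left(4 + E\right)\right)^{2}$)
$m{\left(X \right)} = X \left(1 + X\right)$ ($m{\left(X \right)} = \left(1 + X\right) 1 X = \left(1 + X\right) X = X \left(1 + X\right)$)
$m{\left(220 \right)} - s{\left(F,-121 \right)} = 220 \left(1 + 220\right) - \left(-32 - -3304 + 5 \left(-121\right) - -49973\right)^{2} = 220 \cdot 221 - \left(-32 + 3304 - 605 + 49973\right)^{2} = 48620 - 52640^{2} = 48620 - 2770969600 = -2770920980$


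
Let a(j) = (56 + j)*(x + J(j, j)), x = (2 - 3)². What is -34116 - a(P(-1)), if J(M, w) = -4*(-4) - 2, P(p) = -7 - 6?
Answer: -34761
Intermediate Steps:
P(p) = -13
J(M, w) = 14 (J(M, w) = 16 - 2 = 14)
x = 1 (x = (-1)² = 1)
a(j) = 840 + 15*j (a(j) = (56 + j)*(1 + 14) = (56 + j)*15 = 840 + 15*j)
-34116 - a(P(-1)) = -34116 - (840 + 15*(-13)) = -34116 - (840 - 195) = -34116 - 1*645 = -34116 - 645 = -34761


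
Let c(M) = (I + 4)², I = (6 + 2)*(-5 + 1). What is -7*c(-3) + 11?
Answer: -5477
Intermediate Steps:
I = -32 (I = 8*(-4) = -32)
c(M) = 784 (c(M) = (-32 + 4)² = (-28)² = 784)
-7*c(-3) + 11 = -7*784 + 11 = -5488 + 11 = -5477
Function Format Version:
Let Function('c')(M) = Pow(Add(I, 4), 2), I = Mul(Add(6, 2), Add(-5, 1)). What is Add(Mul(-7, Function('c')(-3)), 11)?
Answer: -5477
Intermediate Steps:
I = -32 (I = Mul(8, -4) = -32)
Function('c')(M) = 784 (Function('c')(M) = Pow(Add(-32, 4), 2) = Pow(-28, 2) = 784)
Add(Mul(-7, Function('c')(-3)), 11) = Add(Mul(-7, 784), 11) = Add(-5488, 11) = -5477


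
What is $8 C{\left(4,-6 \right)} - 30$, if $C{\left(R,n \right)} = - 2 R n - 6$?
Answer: $306$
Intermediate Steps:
$C{\left(R,n \right)} = -6 - 2 R n$ ($C{\left(R,n \right)} = - 2 R n - 6 = -6 - 2 R n$)
$8 C{\left(4,-6 \right)} - 30 = 8 \left(-6 - 8 \left(-6\right)\right) - 30 = 8 \left(-6 + 48\right) - 30 = 8 \cdot 42 - 30 = 336 - 30 = 306$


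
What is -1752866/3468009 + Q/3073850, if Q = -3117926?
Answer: -8100521291717/5330069732325 ≈ -1.5198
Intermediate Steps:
-1752866/3468009 + Q/3073850 = -1752866/3468009 - 3117926/3073850 = -1752866*1/3468009 - 3117926*1/3073850 = -1752866/3468009 - 1558963/1536925 = -8100521291717/5330069732325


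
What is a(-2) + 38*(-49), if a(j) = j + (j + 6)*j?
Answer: -1872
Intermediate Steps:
a(j) = j + j*(6 + j) (a(j) = j + (6 + j)*j = j + j*(6 + j))
a(-2) + 38*(-49) = -2*(7 - 2) + 38*(-49) = -2*5 - 1862 = -10 - 1862 = -1872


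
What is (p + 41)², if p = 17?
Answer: 3364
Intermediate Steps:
(p + 41)² = (17 + 41)² = 58² = 3364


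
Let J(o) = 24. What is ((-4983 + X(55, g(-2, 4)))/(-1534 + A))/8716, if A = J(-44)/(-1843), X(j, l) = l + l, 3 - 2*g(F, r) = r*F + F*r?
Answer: 2287163/6160438294 ≈ 0.00037127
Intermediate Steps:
g(F, r) = 3/2 - F*r (g(F, r) = 3/2 - (r*F + F*r)/2 = 3/2 - (F*r + F*r)/2 = 3/2 - F*r)
X(j, l) = 2*l
A = -24/1843 (A = 24/(-1843) = 24*(-1/1843) = -24/1843 ≈ -0.013022)
((-4983 + X(55, g(-2, 4)))/(-1534 + A))/8716 = ((-4983 + 2*(3/2 - 1*(-2)*4))/(-1534 - 24/1843))/8716 = ((-4983 + 2*(3/2 + 8))/(-2827186/1843))*(1/8716) = ((-4983 + 2*(19/2))*(-1843/2827186))*(1/8716) = ((-4983 + 19)*(-1843/2827186))*(1/8716) = -4964*(-1843/2827186)*(1/8716) = (4574326/1413593)*(1/8716) = 2287163/6160438294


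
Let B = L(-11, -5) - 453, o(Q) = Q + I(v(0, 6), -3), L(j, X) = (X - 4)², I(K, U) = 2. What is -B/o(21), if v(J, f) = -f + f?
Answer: 372/23 ≈ 16.174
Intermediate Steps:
v(J, f) = 0
L(j, X) = (-4 + X)²
o(Q) = 2 + Q (o(Q) = Q + 2 = 2 + Q)
B = -372 (B = (-4 - 5)² - 453 = (-9)² - 453 = 81 - 453 = -372)
-B/o(21) = -(-372)/(2 + 21) = -(-372)/23 = -1*(-372/23) = 372/23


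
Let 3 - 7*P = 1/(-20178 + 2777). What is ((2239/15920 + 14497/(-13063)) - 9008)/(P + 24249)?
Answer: -228209298664928441/614270623670555120 ≈ -0.37151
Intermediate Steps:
P = 52204/121807 (P = 3/7 - 1/(7*(-20178 + 2777)) = 3/7 - 1/7/(-17401) = 3/7 - 1/7*(-1/17401) = 3/7 + 1/121807 = 52204/121807 ≈ 0.42858)
((2239/15920 + 14497/(-13063)) - 9008)/(P + 24249) = ((2239/15920 + 14497/(-13063)) - 9008)/(52204/121807 + 24249) = ((2239*(1/15920) + 14497*(-1/13063)) - 9008)/(2953750147/121807) = ((2239/15920 - 14497/13063) - 9008)*(121807/2953750147) = (-201544183/207962960 - 9008)*(121807/2953750147) = -1873531887863/207962960*121807/2953750147 = -228209298664928441/614270623670555120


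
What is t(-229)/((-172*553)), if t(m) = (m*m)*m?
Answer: 12008989/95116 ≈ 126.26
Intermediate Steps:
t(m) = m³ (t(m) = m²*m = m³)
t(-229)/((-172*553)) = (-229)³/((-172*553)) = -12008989/(-95116) = -12008989*(-1/95116) = 12008989/95116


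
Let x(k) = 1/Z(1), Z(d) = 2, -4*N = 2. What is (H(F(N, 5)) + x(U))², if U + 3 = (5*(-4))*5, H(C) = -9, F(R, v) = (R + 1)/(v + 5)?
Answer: 289/4 ≈ 72.250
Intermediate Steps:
N = -½ (N = -¼*2 = -½ ≈ -0.50000)
F(R, v) = (1 + R)/(5 + v)
U = -103 (U = -3 + (5*(-4))*5 = -3 - 20*5 = -3 - 100 = -103)
x(k) = ½ (x(k) = 1/2 = ½)
(H(F(N, 5)) + x(U))² = (-9 + ½)² = (-17/2)² = 289/4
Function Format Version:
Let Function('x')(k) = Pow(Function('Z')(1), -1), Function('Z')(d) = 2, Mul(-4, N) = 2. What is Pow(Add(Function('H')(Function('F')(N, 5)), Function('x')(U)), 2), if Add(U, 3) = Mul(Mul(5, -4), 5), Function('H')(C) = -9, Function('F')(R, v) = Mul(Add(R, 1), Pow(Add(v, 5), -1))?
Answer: Rational(289, 4) ≈ 72.250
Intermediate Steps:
N = Rational(-1, 2) (N = Mul(Rational(-1, 4), 2) = Rational(-1, 2) ≈ -0.50000)
Function('F')(R, v) = Mul(Pow(Add(5, v), -1), Add(1, R)) (Function('F')(R, v) = Mul(Add(1, R), Pow(Add(5, v), -1)) = Mul(Pow(Add(5, v), -1), Add(1, R)))
U = -103 (U = Add(-3, Mul(Mul(5, -4), 5)) = Add(-3, Mul(-20, 5)) = Add(-3, -100) = -103)
Function('x')(k) = Rational(1, 2) (Function('x')(k) = Pow(2, -1) = Rational(1, 2))
Pow(Add(Function('H')(Function('F')(N, 5)), Function('x')(U)), 2) = Pow(Add(-9, Rational(1, 2)), 2) = Pow(Rational(-17, 2), 2) = Rational(289, 4)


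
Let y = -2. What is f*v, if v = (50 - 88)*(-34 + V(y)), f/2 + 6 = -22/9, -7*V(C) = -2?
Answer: -1363136/63 ≈ -21637.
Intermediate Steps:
V(C) = 2/7 (V(C) = -⅐*(-2) = 2/7)
f = -152/9 (f = -12 + 2*(-22/9) = -12 - 44/9 = -152/9 ≈ -16.889)
v = 8968/7 (v = (50 - 88)*(-34 + 2/7) = -38*(-236/7) = 8968/7 ≈ 1281.1)
f*v = -152/9*8968/7 = -1363136/63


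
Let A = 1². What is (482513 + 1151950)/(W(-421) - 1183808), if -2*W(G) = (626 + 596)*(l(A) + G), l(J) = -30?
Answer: -544821/302749 ≈ -1.7996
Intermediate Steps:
A = 1
W(G) = 18330 - 611*G (W(G) = -(626 + 596)*(-30 + G)/2 = -611*(-30 + G) = -(-36660 + 1222*G)/2 = 18330 - 611*G)
(482513 + 1151950)/(W(-421) - 1183808) = (482513 + 1151950)/((18330 - 611*(-421)) - 1183808) = 1634463/((18330 + 257231) - 1183808) = 1634463/(275561 - 1183808) = 1634463/(-908247) = 1634463*(-1/908247) = -544821/302749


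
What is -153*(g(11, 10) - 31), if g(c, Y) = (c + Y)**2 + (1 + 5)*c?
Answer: -72828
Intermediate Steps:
g(c, Y) = (Y + c)**2 + 6*c
-153*(g(11, 10) - 31) = -153*(((10 + 11)**2 + 6*11) - 31) = -153*((21**2 + 66) - 31) = -153*((441 + 66) - 31) = -153*(507 - 31) = -153*476 = -72828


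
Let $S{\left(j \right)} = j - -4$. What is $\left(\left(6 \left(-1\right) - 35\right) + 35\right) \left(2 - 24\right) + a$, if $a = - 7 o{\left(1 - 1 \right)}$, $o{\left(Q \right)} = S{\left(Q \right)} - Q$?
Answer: $104$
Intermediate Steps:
$S{\left(j \right)} = 4 + j$ ($S{\left(j \right)} = j + 4 = 4 + j$)
$o{\left(Q \right)} = 4$ ($o{\left(Q \right)} = \left(4 + Q\right) - Q = 4$)
$a = -28$ ($a = \left(-7\right) 4 = -28$)
$\left(\left(6 \left(-1\right) - 35\right) + 35\right) \left(2 - 24\right) + a = \left(\left(6 \left(-1\right) - 35\right) + 35\right) \left(2 - 24\right) - 28 = \left(\left(-6 - 35\right) + 35\right) \left(2 - 24\right) - 28 = \left(-41 + 35\right) \left(-22\right) - 28 = \left(-6\right) \left(-22\right) - 28 = 132 - 28 = 104$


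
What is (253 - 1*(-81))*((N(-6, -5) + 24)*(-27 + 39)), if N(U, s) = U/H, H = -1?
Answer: 120240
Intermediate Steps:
N(U, s) = -U (N(U, s) = U/(-1) = U*(-1) = -U)
(253 - 1*(-81))*((N(-6, -5) + 24)*(-27 + 39)) = (253 - 1*(-81))*((-1*(-6) + 24)*(-27 + 39)) = (253 + 81)*((6 + 24)*12) = 334*(30*12) = 334*360 = 120240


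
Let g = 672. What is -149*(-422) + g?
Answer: 63550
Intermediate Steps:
-149*(-422) + g = -149*(-422) + 672 = 62878 + 672 = 63550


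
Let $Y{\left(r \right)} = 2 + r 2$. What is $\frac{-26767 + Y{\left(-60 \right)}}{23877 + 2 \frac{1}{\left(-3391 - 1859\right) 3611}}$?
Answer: $- \frac{13412608125}{11911952546} \approx -1.126$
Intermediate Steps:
$Y{\left(r \right)} = 2 + 2 r$
$\frac{-26767 + Y{\left(-60 \right)}}{23877 + 2 \frac{1}{\left(-3391 - 1859\right) 3611}} = \frac{-26767 + \left(2 + 2 \left(-60\right)\right)}{23877 + 2 \frac{1}{\left(-3391 - 1859\right) 3611}} = \frac{-26767 + \left(2 - 120\right)}{23877 + 2 \frac{1}{-5250} \cdot \frac{1}{3611}} = \frac{-26767 - 118}{23877 + 2 \left(\left(- \frac{1}{5250}\right) \frac{1}{3611}\right)} = - \frac{26885}{23877 + 2 \left(- \frac{1}{18957750}\right)} = - \frac{26885}{23877 - \frac{1}{9478875}} = - \frac{26885}{\frac{226327098374}{9478875}} = \left(-26885\right) \frac{9478875}{226327098374} = - \frac{13412608125}{11911952546}$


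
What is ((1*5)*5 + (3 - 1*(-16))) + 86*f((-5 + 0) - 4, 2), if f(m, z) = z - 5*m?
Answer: 4086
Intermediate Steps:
((1*5)*5 + (3 - 1*(-16))) + 86*f((-5 + 0) - 4, 2) = ((1*5)*5 + (3 - 1*(-16))) + 86*(2 - 5*((-5 + 0) - 4)) = (5*5 + (3 + 16)) + 86*(2 - 5*(-5 - 4)) = (25 + 19) + 86*(2 - 5*(-9)) = 44 + 86*(2 + 45) = 44 + 86*47 = 44 + 4042 = 4086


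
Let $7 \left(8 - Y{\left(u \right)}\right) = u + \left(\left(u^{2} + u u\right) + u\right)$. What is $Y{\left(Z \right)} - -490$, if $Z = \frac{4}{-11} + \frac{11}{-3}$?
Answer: $\frac{538522}{1089} \approx 494.51$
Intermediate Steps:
$Z = - \frac{133}{33}$ ($Z = 4 \left(- \frac{1}{11}\right) + 11 \left(- \frac{1}{3}\right) = - \frac{4}{11} - \frac{11}{3} = - \frac{133}{33} \approx -4.0303$)
$Y{\left(u \right)} = 8 - \frac{2 u}{7} - \frac{2 u^{2}}{7}$ ($Y{\left(u \right)} = 8 - \frac{u + \left(\left(u^{2} + u u\right) + u\right)}{7} = 8 - \frac{u + \left(\left(u^{2} + u^{2}\right) + u\right)}{7} = 8 - \frac{u + \left(2 u^{2} + u\right)}{7} = 8 - \frac{u + \left(u + 2 u^{2}\right)}{7} = 8 - \frac{2 u + 2 u^{2}}{7} = 8 - \left(\frac{2 u}{7} + \frac{2 u^{2}}{7}\right) = 8 - \frac{2 u}{7} - \frac{2 u^{2}}{7}$)
$Y{\left(Z \right)} - -490 = \left(8 - - \frac{38}{33} - \frac{2 \left(- \frac{133}{33}\right)^{2}}{7}\right) - -490 = \left(8 + \frac{38}{33} - \frac{5054}{1089}\right) + 490 = \frac{4912}{1089} + 490 = \frac{538522}{1089}$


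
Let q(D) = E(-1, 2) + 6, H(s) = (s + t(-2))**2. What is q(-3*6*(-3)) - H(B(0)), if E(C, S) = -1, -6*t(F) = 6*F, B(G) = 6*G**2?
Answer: 1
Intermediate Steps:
t(F) = -F
H(s) = (2 + s)**2 (H(s) = (s - 1*(-2))**2 = (s + 2)**2 = (2 + s)**2)
q(D) = 5 (q(D) = -1 + 6 = 5)
q(-3*6*(-3)) - H(B(0)) = 5 - (2 + 6*0**2)**2 = 5 - (2 + 6*0)**2 = 5 - (2 + 0)**2 = 5 - 1*2**2 = 5 - 1*4 = 5 - 4 = 1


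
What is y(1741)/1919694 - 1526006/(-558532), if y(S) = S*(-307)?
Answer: 328867058635/134026316151 ≈ 2.4538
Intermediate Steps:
y(S) = -307*S
y(1741)/1919694 - 1526006/(-558532) = -307*1741/1919694 - 1526006/(-558532) = -534487*1/1919694 - 1526006*(-1/558532) = -534487/1919694 + 763003/279266 = 328867058635/134026316151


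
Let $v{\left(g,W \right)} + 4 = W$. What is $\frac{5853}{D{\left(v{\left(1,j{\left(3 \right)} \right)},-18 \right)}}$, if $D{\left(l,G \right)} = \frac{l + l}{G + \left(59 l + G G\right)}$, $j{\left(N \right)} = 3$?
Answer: $- \frac{1445691}{2} \approx -7.2285 \cdot 10^{5}$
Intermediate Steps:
$v{\left(g,W \right)} = -4 + W$
$D{\left(l,G \right)} = \frac{2 l}{G + G^{2} + 59 l}$ ($D{\left(l,G \right)} = \frac{2 l}{G + \left(59 l + G^{2}\right)} = \frac{2 l}{G + \left(G^{2} + 59 l\right)} = \frac{2 l}{G + G^{2} + 59 l}$)
$\frac{5853}{D{\left(v{\left(1,j{\left(3 \right)} \right)},-18 \right)}} = \frac{5853}{2 \left(-4 + 3\right) \frac{1}{-18 + \left(-18\right)^{2} + 59 \left(-4 + 3\right)}} = \frac{5853}{2 \left(-1\right) \frac{1}{-18 + 324 + 59 \left(-1\right)}} = \frac{5853}{2 \left(-1\right) \frac{1}{-18 + 324 - 59}} = \frac{5853}{2 \left(-1\right) \frac{1}{247}} = \frac{5853}{- \frac{2}{247}} = 5853 \left(- \frac{247}{2}\right) = - \frac{1445691}{2}$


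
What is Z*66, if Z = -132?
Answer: -8712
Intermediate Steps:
Z*66 = -132*66 = -8712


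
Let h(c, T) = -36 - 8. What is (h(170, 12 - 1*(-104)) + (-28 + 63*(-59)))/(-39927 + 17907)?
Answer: 1263/7340 ≈ 0.17207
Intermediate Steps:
h(c, T) = -44
(h(170, 12 - 1*(-104)) + (-28 + 63*(-59)))/(-39927 + 17907) = (-44 + (-28 + 63*(-59)))/(-39927 + 17907) = (-44 + (-28 - 3717))/(-22020) = (-44 - 3745)*(-1/22020) = -3789*(-1/22020) = 1263/7340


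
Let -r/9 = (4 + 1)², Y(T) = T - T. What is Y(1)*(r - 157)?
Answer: 0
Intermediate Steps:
Y(T) = 0
r = -225 (r = -9*(4 + 1)² = -9*5² = -9*25 = -225)
Y(1)*(r - 157) = 0*(-225 - 157) = 0*(-382) = 0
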